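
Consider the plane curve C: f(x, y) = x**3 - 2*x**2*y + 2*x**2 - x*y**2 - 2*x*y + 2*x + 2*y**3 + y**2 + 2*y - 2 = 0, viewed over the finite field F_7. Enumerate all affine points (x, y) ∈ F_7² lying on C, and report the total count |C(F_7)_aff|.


Affine F_7-points: {(3, 0), (4, 1)}; count = 2.

For each of the 49 pairs (x, y) ∈ F_7², evaluate f(x, y) mod 7. Record the zeros.
  x = 0: [0↦5, 1↦3, 2↦1, 3↦4, 4↦3, 5↦3, 6↦2]  zeros at y ∈ ∅
  x = 1: [0↦3, 1↦3, 2↦1, 3↦2, 4↦4, 5↦5, 6↦3]  zeros at y ∈ ∅
  x = 2: [0↦4, 1↦2, 2↦3, 3↦5, 4↦6, 5↦4, 6↦4]  zeros at y ∈ ∅
  x = 3: [0↦0, 1↦6, 2↦6, 3↦5, 4↦1, 5↦6, 6↦4]  zeros at y ∈ {0}
  x = 4: [0↦4, 1↦0, 2↦2, 3↦1, 4↦2, 5↦3, 6↦2]  zeros at y ∈ {1}
  x = 5: [0↦1, 1↦4, 2↦4, 3↦6, 4↦1, 5↦1, 6↦4]  zeros at y ∈ ∅
  x = 6: [0↦4, 1↦3, 2↦4, 3↦5, 4↦4, 5↦6, 6↦2]  zeros at y ∈ ∅
Collecting zeros: affine points = {(3, 0), (4, 1)}.
Total count |C(F_7)_aff| = 2.


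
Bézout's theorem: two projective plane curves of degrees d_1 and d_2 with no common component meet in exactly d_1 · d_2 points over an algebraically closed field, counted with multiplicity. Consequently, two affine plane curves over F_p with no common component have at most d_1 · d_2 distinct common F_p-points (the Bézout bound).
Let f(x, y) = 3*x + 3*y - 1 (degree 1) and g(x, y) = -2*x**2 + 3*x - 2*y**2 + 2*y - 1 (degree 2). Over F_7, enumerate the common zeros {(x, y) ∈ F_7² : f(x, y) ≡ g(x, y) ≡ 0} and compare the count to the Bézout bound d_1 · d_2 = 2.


Common zeros: {(3, 2), (4, 1)}; count = 2; Bézout bound = 2.

deg(f) = 1, deg(g) = 2, so Bézout bound = 2.
Scan x ∈ F_7. For each x, list the y ∈ F_7 with f(x, y) ≡ 0 and those with g(x, y) ≡ 0 (mod 7); the common zeros in that column are the intersection.
  x = 0: f ≡ 0 at y ∈ {5}; g ≡ 0 at y ∈ ∅; common: ∅.
  x = 1: f ≡ 0 at y ∈ {4}; g ≡ 0 at y ∈ {0, 1}; common: ∅.
  x = 2: f ≡ 0 at y ∈ {3}; g ≡ 0 at y ∈ {2, 6}; common: ∅.
  x = 3: f ≡ 0 at y ∈ {2}; g ≡ 0 at y ∈ {2, 6}; common: {2}.
  x = 4: f ≡ 0 at y ∈ {1}; g ≡ 0 at y ∈ {0, 1}; common: {1}.
  x = 5: f ≡ 0 at y ∈ {0}; g ≡ 0 at y ∈ ∅; common: ∅.
  x = 6: f ≡ 0 at y ∈ {6}; g ≡ 0 at y ∈ ∅; common: ∅.
Collecting: common zeros = {(3, 2), (4, 1)}, so the count is 2.
Comparison with the Bézout bound: 2 ≤ 2 = deg(f)·deg(g), as expected for curves with no common component (the bound is attained).


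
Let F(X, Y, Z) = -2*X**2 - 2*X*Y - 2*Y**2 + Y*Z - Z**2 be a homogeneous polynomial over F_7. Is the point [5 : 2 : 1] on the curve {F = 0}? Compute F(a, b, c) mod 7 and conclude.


F(5,2,1) ≡ 0 (mod 7); P is on the curve.

Evaluate F(5, 2, 1) term-by-term (mod 7).
  -2*X**2 ↦ -2·25·1·1 = -50
  -2*X*Y ↦ -2·5·2·1 = -20
  -2*Y**2 ↦ -2·1·4·1 = -8
  Y*Z ↦ 1·1·2·1 = 2
  -Z**2 ↦ -1·1·1·1 = -1
Sum: F(5, 2, 1) = (-50) + (-20) + (-8) + (2) + (-1) = -77.
Reducing mod 7: -77 ≡ 0 (mod 7).
Since F(a, b, c) ≡ 0 (mod 7), P lies on the curve.


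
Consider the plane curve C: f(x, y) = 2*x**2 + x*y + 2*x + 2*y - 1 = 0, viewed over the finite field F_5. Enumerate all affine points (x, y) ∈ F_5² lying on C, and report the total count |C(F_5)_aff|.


Affine F_5-points: {(0, 3), (1, 4), (2, 1), (4, 1)}; count = 4.

For each of the 25 pairs (x, y) ∈ F_5², evaluate f(x, y) mod 5. Record the zeros.
  x = 0: [0↦4, 1↦1, 2↦3, 3↦0, 4↦2]  zeros at y ∈ {3}
  x = 1: [0↦3, 1↦1, 2↦4, 3↦2, 4↦0]  zeros at y ∈ {4}
  x = 2: [0↦1, 1↦0, 2↦4, 3↦3, 4↦2]  zeros at y ∈ {1}
  x = 3: [0↦3, 1↦3, 2↦3, 3↦3, 4↦3]  zeros at y ∈ ∅
  x = 4: [0↦4, 1↦0, 2↦1, 3↦2, 4↦3]  zeros at y ∈ {1}
Collecting zeros: affine points = {(0, 3), (1, 4), (2, 1), (4, 1)}.
Total count |C(F_5)_aff| = 4.


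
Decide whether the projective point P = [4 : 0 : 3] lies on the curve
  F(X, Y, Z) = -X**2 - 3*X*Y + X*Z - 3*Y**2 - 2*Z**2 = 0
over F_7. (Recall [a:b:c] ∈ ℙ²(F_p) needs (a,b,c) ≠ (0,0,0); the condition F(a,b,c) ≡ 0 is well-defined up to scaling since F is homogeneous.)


F(4,0,3) ≡ 6 (mod 7); P is NOT on the curve.

Evaluate F(4, 0, 3) term-by-term (mod 7).
  -X**2 ↦ -1·16·1·1 = -16
  -3*X*Y ↦ -3·4·0·1 = 0
  X*Z ↦ 1·4·1·3 = 12
  -3*Y**2 ↦ -3·1·0·1 = 0
  -2*Z**2 ↦ -2·1·1·9 = -18
Sum: F(4, 0, 3) = (-16) + (0) + (12) + (0) + (-18) = -22.
Reducing mod 7: -22 ≡ 6 (mod 7).
Since F(a, b, c) ≡ 6 ≠ 0 (mod 7), P does NOT lie on the curve.


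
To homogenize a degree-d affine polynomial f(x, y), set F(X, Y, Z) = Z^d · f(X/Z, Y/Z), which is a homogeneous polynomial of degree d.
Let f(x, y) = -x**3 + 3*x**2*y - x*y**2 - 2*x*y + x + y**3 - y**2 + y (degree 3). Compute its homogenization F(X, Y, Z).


F(X, Y, Z) = -X**3 + 3*X**2*Y - X*Y**2 - 2*X*Y*Z + X*Z**2 + Y**3 - Y**2*Z + Y*Z**2

deg(f) = 3.
Substitute x = X/Z, y = Y/Z into f, then multiply by Z^3.
  monomial -1·x^3·y^0 ↦ -1·X^3·Y^0·Z^0.
  monomial 3·x^2·y^1 ↦ 3·X^2·Y^1·Z^0.
  monomial -1·x^1·y^2 ↦ -1·X^1·Y^2·Z^0.
  monomial -2·x^1·y^1 ↦ -2·X^1·Y^1·Z^1.
  monomial 1·x^1·y^0 ↦ 1·X^1·Y^0·Z^2.
  monomial 1·x^0·y^3 ↦ 1·X^0·Y^3·Z^0.
  monomial -1·x^0·y^2 ↦ -1·X^0·Y^2·Z^1.
  monomial 1·x^0·y^1 ↦ 1·X^0·Y^1·Z^2.
Collecting: F(X, Y, Z) = -X**3 + 3*X**2*Y - X*Y**2 - 2*X*Y*Z + X*Z**2 + Y**3 - Y**2*Z + Y*Z**2.


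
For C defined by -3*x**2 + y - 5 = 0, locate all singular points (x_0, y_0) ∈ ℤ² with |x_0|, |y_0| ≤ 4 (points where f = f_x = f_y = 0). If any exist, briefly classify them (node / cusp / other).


No singular points in the scanned grid; C is smooth there.

Compute partial derivatives:
  f_x = -6*x.
  f_y = 1.
f_y = 1 is a nonzero constant, so f_y never vanishes: no point (x, y) can satisfy f = f_x = f_y = 0. In particular no (x, y) ∈ {−4, ..., 4}² is singular; the curve is smooth.


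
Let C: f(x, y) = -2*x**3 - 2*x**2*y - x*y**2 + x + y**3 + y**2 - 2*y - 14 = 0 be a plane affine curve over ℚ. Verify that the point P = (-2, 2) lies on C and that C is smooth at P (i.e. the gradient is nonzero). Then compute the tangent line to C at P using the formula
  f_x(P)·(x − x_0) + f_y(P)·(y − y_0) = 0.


Tangent line at P: -11*x + 14*y - 50 = 0.

Step 1: f(-2, 2) = 0, so P lies on C.
Step 2: partial derivatives
  f_x(x, y) = -6*x**2 - 4*x*y - y**2 + 1, f_y(x, y) = -2*x**2 - 2*x*y + 3*y**2 + 2*y - 2.
  f_x(P) = -11, f_y(P) = 14 (gradient nonzero, so P is smooth).
Step 3: tangent line at P: -11·(x − -2) + 14·(y − 2) = 0.
Expanding: -11*x + 14*y - 50 = 0.


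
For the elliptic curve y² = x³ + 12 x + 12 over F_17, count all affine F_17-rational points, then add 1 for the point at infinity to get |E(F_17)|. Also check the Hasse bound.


Affine points = {(1, 5), (1, 12), (8, 5), (8, 12), (9, 4), (9, 13), (11, 8), (11, 9), (13, 6), (13, 11), (14, 0), (16, 4), (16, 13)}; affine count = 13; |E(F_17)| = 14.

Discriminant check: Δ ∝ 4a³ + 27b² = 4·12³ + 27·12² = 4·1728 + 27·144 ≡ 5 (mod 17). Nonzero ⇒ E is nonsingular.
For each x ∈ F_17, compute rhs = x³ + 12·x + 12 mod 17, then count y ∈ F_17 with y² ≡ rhs.
  x = 0: rhs = 12, matching y values: none (0 points).
  x = 1: rhs = 8, matching y values: 5, 12 (2 points).
  x = 2: rhs = 10, matching y values: none (0 points).
  x = 3: rhs = 7, matching y values: none (0 points).
  x = 4: rhs = 5, matching y values: none (0 points).
  x = 5: rhs = 10, matching y values: none (0 points).
  x = 6: rhs = 11, matching y values: none (0 points).
  x = 7: rhs = 14, matching y values: none (0 points).
  x = 8: rhs = 8, matching y values: 5, 12 (2 points).
  x = 9: rhs = 16, matching y values: 4, 13 (2 points).
  x = 10: rhs = 10, matching y values: none (0 points).
  x = 11: rhs = 13, matching y values: 8, 9 (2 points).
  x = 12: rhs = 14, matching y values: none (0 points).
  x = 13: rhs = 2, matching y values: 6, 11 (2 points).
  x = 14: rhs = 0, matching y values: 0 (1 points).
  x = 15: rhs = 14, matching y values: none (0 points).
  x = 16: rhs = 16, matching y values: 4, 13 (2 points).
Total affine count: 13.
Full point count |E(F_17)| = 13 + 1 = 14.
Hasse bound: |14 − (17+1)| = |-4| = 4 ≤ 2√17 ≈ 8.2462 ✓.


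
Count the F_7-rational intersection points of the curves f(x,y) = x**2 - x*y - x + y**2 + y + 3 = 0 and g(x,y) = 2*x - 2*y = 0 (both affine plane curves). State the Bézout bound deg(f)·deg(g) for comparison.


Common zeros: {(2, 2), (5, 5)}; count = 2; Bézout bound = 2.

deg(f) = 2, deg(g) = 1, so Bézout bound = 2.
Scan x ∈ F_7. For each x, list the y ∈ F_7 with f(x, y) ≡ 0 and those with g(x, y) ≡ 0 (mod 7); the common zeros in that column are the intersection.
  x = 0: f ≡ 0 at y ∈ ∅; g ≡ 0 at y ∈ {0}; common: ∅.
  x = 1: f ≡ 0 at y ∈ {2, 5}; g ≡ 0 at y ∈ {1}; common: ∅.
  x = 2: f ≡ 0 at y ∈ {2, 6}; g ≡ 0 at y ∈ {2}; common: {2}.
  x = 3: f ≡ 0 at y ∈ ∅; g ≡ 0 at y ∈ {3}; common: ∅.
  x = 4: f ≡ 0 at y ∈ ∅; g ≡ 0 at y ∈ {4}; common: ∅.
  x = 5: f ≡ 0 at y ∈ {5, 6}; g ≡ 0 at y ∈ {5}; common: {5}.
  x = 6: f ≡ 0 at y ∈ ∅; g ≡ 0 at y ∈ {6}; common: ∅.
Collecting: common zeros = {(2, 2), (5, 5)}, so the count is 2.
Comparison with the Bézout bound: 2 ≤ 2 = deg(f)·deg(g), as expected for curves with no common component (the bound is attained).


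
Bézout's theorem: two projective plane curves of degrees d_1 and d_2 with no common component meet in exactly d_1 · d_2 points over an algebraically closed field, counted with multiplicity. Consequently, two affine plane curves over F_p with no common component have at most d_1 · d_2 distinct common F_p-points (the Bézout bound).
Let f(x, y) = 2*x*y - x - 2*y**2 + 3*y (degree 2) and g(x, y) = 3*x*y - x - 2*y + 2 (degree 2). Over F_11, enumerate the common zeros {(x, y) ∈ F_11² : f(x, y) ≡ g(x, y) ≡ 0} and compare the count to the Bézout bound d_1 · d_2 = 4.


Common zeros: {(10, 5)}; count = 1; Bézout bound = 4.

deg(f) = 2, deg(g) = 2, so Bézout bound = 4.
Scan x ∈ F_11. For each x, list the y ∈ F_11 with f(x, y) ≡ 0 and those with g(x, y) ≡ 0 (mod 11); the common zeros in that column are the intersection.
  x = 0: f ≡ 0 at y ∈ {0, 7}; g ≡ 0 at y ∈ {1}; common: ∅.
  x = 1: f ≡ 0 at y ∈ ∅; g ≡ 0 at y ∈ {10}; common: ∅.
  x = 2: f ≡ 0 at y ∈ {10}; g ≡ 0 at y ∈ {0}; common: ∅.
  x = 3: f ≡ 0 at y ∈ ∅; g ≡ 0 at y ∈ {8}; common: ∅.
  x = 4: f ≡ 0 at y ∈ {3, 8}; g ≡ 0 at y ∈ {9}; common: ∅.
  x = 5: f ≡ 0 at y ∈ ∅; g ≡ 0 at y ∈ {7}; common: ∅.
  x = 6: f ≡ 0 at y ∈ {4, 9}; g ≡ 0 at y ∈ {3}; common: ∅.
  x = 7: f ≡ 0 at y ∈ ∅; g ≡ 0 at y ∈ {2}; common: ∅.
  x = 8: f ≡ 0 at y ∈ {2}; g ≡ 0 at y ∈ ∅; common: ∅.
  x = 9: f ≡ 0 at y ∈ ∅; g ≡ 0 at y ∈ {6}; common: ∅.
  x = 10: f ≡ 0 at y ∈ {1, 5}; g ≡ 0 at y ∈ {5}; common: {5}.
Collecting: common zeros = {(10, 5)}, so the count is 1.
Comparison with the Bézout bound: 1 ≤ 4 = deg(f)·deg(g), as expected for curves with no common component (the affine F_11-count falls short of the bound because intersections may lie at infinity, over extension fields, or carry multiplicity).


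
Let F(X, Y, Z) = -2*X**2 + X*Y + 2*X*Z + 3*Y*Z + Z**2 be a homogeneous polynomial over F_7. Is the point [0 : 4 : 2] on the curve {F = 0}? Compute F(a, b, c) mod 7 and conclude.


F(0,4,2) ≡ 0 (mod 7); P is on the curve.

Evaluate F(0, 4, 2) term-by-term (mod 7).
  -2*X**2 ↦ -2·0·1·1 = 0
  X*Y ↦ 1·0·4·1 = 0
  2*X*Z ↦ 2·0·1·2 = 0
  3*Y*Z ↦ 3·1·4·2 = 24
  Z**2 ↦ 1·1·1·4 = 4
Sum: F(0, 4, 2) = (0) + (0) + (0) + (24) + (4) = 28.
Reducing mod 7: 28 ≡ 0 (mod 7).
Since F(a, b, c) ≡ 0 (mod 7), P lies on the curve.


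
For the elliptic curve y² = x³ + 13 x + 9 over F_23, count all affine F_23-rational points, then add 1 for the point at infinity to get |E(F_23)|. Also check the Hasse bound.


Affine points = {(0, 3), (0, 20), (1, 0), (3, 11), (3, 12), (6, 2), (6, 21), (7, 11), (7, 12), (8, 2), (8, 21), (9, 2), (9, 21), (10, 9), (10, 14), (13, 11), (13, 12), (16, 9), (16, 14), (18, 7), (18, 16), (19, 10), (19, 13), (20, 9), (20, 14), (22, 8), (22, 15)}; affine count = 27; |E(F_23)| = 28.

Discriminant check: Δ ∝ 4a³ + 27b² = 4·13³ + 27·9² = 4·2197 + 27·81 ≡ 4 (mod 23). Nonzero ⇒ E is nonsingular.
For each x ∈ F_23, compute rhs = x³ + 13·x + 9 mod 23, then count y ∈ F_23 with y² ≡ rhs.
  x = 0: rhs = 9, matching y values: 3, 20 (2 points).
  x = 1: rhs = 0, matching y values: 0 (1 points).
  x = 2: rhs = 20, matching y values: none (0 points).
  x = 3: rhs = 6, matching y values: 11, 12 (2 points).
  x = 4: rhs = 10, matching y values: none (0 points).
  x = 5: rhs = 15, matching y values: none (0 points).
  x = 6: rhs = 4, matching y values: 2, 21 (2 points).
  x = 7: rhs = 6, matching y values: 11, 12 (2 points).
  x = 8: rhs = 4, matching y values: 2, 21 (2 points).
  x = 9: rhs = 4, matching y values: 2, 21 (2 points).
  x = 10: rhs = 12, matching y values: 9, 14 (2 points).
  x = 11: rhs = 11, matching y values: none (0 points).
  x = 12: rhs = 7, matching y values: none (0 points).
  x = 13: rhs = 6, matching y values: 11, 12 (2 points).
  x = 14: rhs = 14, matching y values: none (0 points).
  x = 15: rhs = 14, matching y values: none (0 points).
  x = 16: rhs = 12, matching y values: 9, 14 (2 points).
  x = 17: rhs = 14, matching y values: none (0 points).
  x = 18: rhs = 3, matching y values: 7, 16 (2 points).
  x = 19: rhs = 8, matching y values: 10, 13 (2 points).
  x = 20: rhs = 12, matching y values: 9, 14 (2 points).
  x = 21: rhs = 21, matching y values: none (0 points).
  x = 22: rhs = 18, matching y values: 8, 15 (2 points).
Total affine count: 27.
Full point count |E(F_23)| = 27 + 1 = 28.
Hasse bound: |28 − (23+1)| = |4| = 4 ≤ 2√23 ≈ 9.5917 ✓.


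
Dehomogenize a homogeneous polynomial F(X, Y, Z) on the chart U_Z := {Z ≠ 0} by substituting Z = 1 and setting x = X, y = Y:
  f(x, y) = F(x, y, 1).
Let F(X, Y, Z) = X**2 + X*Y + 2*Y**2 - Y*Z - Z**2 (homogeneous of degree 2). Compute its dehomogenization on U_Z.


f(x, y) = x**2 + x*y + 2*y**2 - y - 1

On U_Z we set Z = 1. Each monomial c·X^i·Y^j·Z^k in F becomes c·x^i·y^j·1^k = c·x^i·y^j.
Substituting Z = 1: F(X, Y, 1) = x**2 + x*y + 2*y**2 - y - 1.
Note: deg(f) ≤ deg(F) = 2; strict inequality happens when F is divisible by Z (lost terms).


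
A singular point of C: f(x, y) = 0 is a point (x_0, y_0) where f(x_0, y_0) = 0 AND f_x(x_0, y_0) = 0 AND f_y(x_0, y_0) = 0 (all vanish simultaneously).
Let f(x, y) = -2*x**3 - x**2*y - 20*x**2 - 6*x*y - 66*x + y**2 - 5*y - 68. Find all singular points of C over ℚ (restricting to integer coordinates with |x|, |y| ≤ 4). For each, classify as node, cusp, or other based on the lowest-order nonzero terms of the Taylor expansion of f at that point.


Singular points: {(-3, -2)}; classification: cusp.

Compute partial derivatives:
  f_x = -6*x**2 - 2*x*y - 40*x - 6*y - 66.
  f_y = -x**2 - 6*x + 2*y - 5.
Scan x_0 ∈ {−4, ..., 4}. For each x_0, f_y(x_0, y) is a polynomial in y; find its integer roots y ∈ {−4, ..., 4}, then test f_x and f at those candidates.
  x = -4: f_y(-4, y) = 2*y + 3; no integer root y with |y| ≤ 4.
  x = -3: f_y(-3, y) = 2*y + 4; vanishes at y ∈ {-2}. (-3, -2): f_x = 0, f = 0 — SINGULAR.
  x = -2: f_y(-2, y) = 2*y + 3; no integer root y with |y| ≤ 4.
  x = -1: f_y(-1, y) = 2*y; vanishes at y ∈ {0}. (-1, 0): f_x = -32 ≠ 0.
  x = 0: f_y(0, y) = 2*y - 5; no integer root y with |y| ≤ 4.
  x = 1: f_y(1, y) = 2*y - 12; no integer root y with |y| ≤ 4.
  x = 2: f_y(2, y) = 2*y - 21; no integer root y with |y| ≤ 4.
  x = 3: f_y(3, y) = 2*y - 32; no integer root y with |y| ≤ 4.
  x = 4: f_y(4, y) = 2*y - 45; no integer root y with |y| ≤ 4.
Only singular point on the grid: (-3, -2).
Classify: substitute x = -3 + u, y = -2 + v and expand: f = -2*u**3 - u**2*v + v**2.
No constant or linear terms (consistent with a singular point). Quadratic part: v**2. Cubic part: -2*u**3 - u**2*v.
The quadratic part v**2 is a perfect square, so there is a single (double) tangent line v = 0, i.e. y = -2. Restricting the cubic part to that line (v = 0) leaves -2*u**3 ≠ 0, so f is not divisible by v and the branch is v² ≈ 2*u**3 to lowest order — this is a cusp.
Classification: cusp.


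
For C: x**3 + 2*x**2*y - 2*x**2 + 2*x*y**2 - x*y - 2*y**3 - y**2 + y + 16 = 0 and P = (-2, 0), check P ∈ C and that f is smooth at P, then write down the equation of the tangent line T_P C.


Tangent line at P: 20*x + 11*y + 40 = 0.

Step 1: f(-2, 0) = 0, so P lies on C.
Step 2: partial derivatives
  f_x(x, y) = 3*x**2 + 4*x*y - 4*x + 2*y**2 - y, f_y(x, y) = 2*x**2 + 4*x*y - x - 6*y**2 - 2*y + 1.
  f_x(P) = 20, f_y(P) = 11 (gradient nonzero, so P is smooth).
Step 3: tangent line at P: 20·(x − -2) + 11·(y − 0) = 0.
Expanding: 20*x + 11*y + 40 = 0.


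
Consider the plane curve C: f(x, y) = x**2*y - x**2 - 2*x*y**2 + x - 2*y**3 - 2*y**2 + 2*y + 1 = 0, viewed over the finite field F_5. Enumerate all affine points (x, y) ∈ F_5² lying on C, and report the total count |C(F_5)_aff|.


Affine F_5-points: {(0, 3), (1, 2), (1, 3), (3, 0), (4, 1)}; count = 5.

For each of the 25 pairs (x, y) ∈ F_5², evaluate f(x, y) mod 5. Record the zeros.
  x = 0: [0↦1, 1↦4, 2↦1, 3↦0, 4↦4]  zeros at y ∈ {3}
  x = 1: [0↦1, 1↦3, 2↦0, 3↦0, 4↦1]  zeros at y ∈ {2, 3}
  x = 2: [0↦4, 1↦2, 2↦1, 3↦4, 4↦4]  zeros at y ∈ ∅
  x = 3: [0↦0, 1↦1, 2↦4, 3↦2, 4↦3]  zeros at y ∈ {0}
  x = 4: [0↦4, 1↦0, 2↦4, 3↦4, 4↦3]  zeros at y ∈ {1}
Collecting zeros: affine points = {(0, 3), (1, 2), (1, 3), (3, 0), (4, 1)}.
Total count |C(F_5)_aff| = 5.


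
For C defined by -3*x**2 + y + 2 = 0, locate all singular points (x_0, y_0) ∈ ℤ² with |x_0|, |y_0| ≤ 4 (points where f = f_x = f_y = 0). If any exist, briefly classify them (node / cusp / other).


No singular points in the scanned grid; C is smooth there.

Compute partial derivatives:
  f_x = -6*x.
  f_y = 1.
f_y = 1 is a nonzero constant, so f_y never vanishes: no point (x, y) can satisfy f = f_x = f_y = 0. In particular no (x, y) ∈ {−4, ..., 4}² is singular; the curve is smooth.


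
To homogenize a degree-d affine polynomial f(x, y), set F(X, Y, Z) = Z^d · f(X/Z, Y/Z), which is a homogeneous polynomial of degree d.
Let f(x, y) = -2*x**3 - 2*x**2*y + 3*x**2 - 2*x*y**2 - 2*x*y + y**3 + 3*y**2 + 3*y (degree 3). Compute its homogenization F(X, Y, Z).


F(X, Y, Z) = -2*X**3 - 2*X**2*Y + 3*X**2*Z - 2*X*Y**2 - 2*X*Y*Z + Y**3 + 3*Y**2*Z + 3*Y*Z**2

deg(f) = 3.
Substitute x = X/Z, y = Y/Z into f, then multiply by Z^3.
  monomial -2·x^3·y^0 ↦ -2·X^3·Y^0·Z^0.
  monomial -2·x^2·y^1 ↦ -2·X^2·Y^1·Z^0.
  monomial 3·x^2·y^0 ↦ 3·X^2·Y^0·Z^1.
  monomial -2·x^1·y^2 ↦ -2·X^1·Y^2·Z^0.
  monomial -2·x^1·y^1 ↦ -2·X^1·Y^1·Z^1.
  monomial 1·x^0·y^3 ↦ 1·X^0·Y^3·Z^0.
  monomial 3·x^0·y^2 ↦ 3·X^0·Y^2·Z^1.
  monomial 3·x^0·y^1 ↦ 3·X^0·Y^1·Z^2.
Collecting: F(X, Y, Z) = -2*X**3 - 2*X**2*Y + 3*X**2*Z - 2*X*Y**2 - 2*X*Y*Z + Y**3 + 3*Y**2*Z + 3*Y*Z**2.


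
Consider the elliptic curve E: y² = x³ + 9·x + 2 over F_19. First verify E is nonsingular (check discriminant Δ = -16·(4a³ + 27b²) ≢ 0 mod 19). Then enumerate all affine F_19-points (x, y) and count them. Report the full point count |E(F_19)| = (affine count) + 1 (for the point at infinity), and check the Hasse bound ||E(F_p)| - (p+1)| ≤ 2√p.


Affine points = {(2, 3), (2, 16), (4, 8), (4, 11), (5, 1), (5, 18), (6, 5), (6, 14), (7, 3), (7, 16), (8, 4), (8, 15), (10, 3), (10, 16), (11, 8), (11, 11), (13, 6), (13, 13), (15, 4), (15, 15), (16, 9), (16, 10), (18, 7), (18, 12)}; affine count = 24; |E(F_19)| = 25.

Discriminant check: Δ ∝ 4a³ + 27b² = 4·9³ + 27·2² = 4·729 + 27·4 ≡ 3 (mod 19). Nonzero ⇒ E is nonsingular.
For each x ∈ F_19, compute rhs = x³ + 9·x + 2 mod 19, then count y ∈ F_19 with y² ≡ rhs.
  x = 0: rhs = 2, matching y values: none (0 points).
  x = 1: rhs = 12, matching y values: none (0 points).
  x = 2: rhs = 9, matching y values: 3, 16 (2 points).
  x = 3: rhs = 18, matching y values: none (0 points).
  x = 4: rhs = 7, matching y values: 8, 11 (2 points).
  x = 5: rhs = 1, matching y values: 1, 18 (2 points).
  x = 6: rhs = 6, matching y values: 5, 14 (2 points).
  x = 7: rhs = 9, matching y values: 3, 16 (2 points).
  x = 8: rhs = 16, matching y values: 4, 15 (2 points).
  x = 9: rhs = 14, matching y values: none (0 points).
  x = 10: rhs = 9, matching y values: 3, 16 (2 points).
  x = 11: rhs = 7, matching y values: 8, 11 (2 points).
  x = 12: rhs = 14, matching y values: none (0 points).
  x = 13: rhs = 17, matching y values: 6, 13 (2 points).
  x = 14: rhs = 3, matching y values: none (0 points).
  x = 15: rhs = 16, matching y values: 4, 15 (2 points).
  x = 16: rhs = 5, matching y values: 9, 10 (2 points).
  x = 17: rhs = 14, matching y values: none (0 points).
  x = 18: rhs = 11, matching y values: 7, 12 (2 points).
Total affine count: 24.
Full point count |E(F_19)| = 24 + 1 = 25.
Hasse bound: |25 − (19+1)| = |5| = 5 ≤ 2√19 ≈ 8.7178 ✓.


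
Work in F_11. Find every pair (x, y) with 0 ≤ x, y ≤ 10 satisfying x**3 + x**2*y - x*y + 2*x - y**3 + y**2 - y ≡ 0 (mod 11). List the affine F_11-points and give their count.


Affine F_11-points: {(0, 0), (2, 7), (2, 9), (3, 0), (5, 1), (6, 3), (7, 3), (7, 4), (7, 5), (8, 0), (8, 1)}; count = 11.

For each of the 121 pairs (x, y) ∈ F_11², evaluate f(x, y) mod 11. Record the zeros.
  x = 0: [0↦0, 1↦10, 2↦5, 3↦1, 4↦3, 5↦5, 6↦1, 7↦7, 8↦6, 9↦3, 10↦3]  zeros at y ∈ {0}
  x = 1: [0↦3, 1↦2, 2↦8, 3↦4, 4↦6, 5↦8, 6↦4, 7↦10, 8↦9, 9↦6, 10↦6]  zeros at y ∈ ∅
  x = 2: [0↦1, 1↦2, 2↦10, 3↦8, 4↦1, 5↦5, 6↦3, 7↦0, 8↦1, 9↦0, 10↦2]  zeros at y ∈ {7, 9}
  x = 3: [0↦0, 1↦5, 2↦6, 3↦8, 4↦5, 5↦2, 6↦4, 7↦5, 8↦10, 9↦2, 10↦8]  zeros at y ∈ {0}
  x = 4: [0↦6, 1↦6, 2↦2, 3↦10, 4↦2, 5↦5, 6↦2, 7↦9, 8↦9, 9↦7, 10↦8]  zeros at y ∈ ∅
  x = 5: [0↦3, 1↦0, 2↦4, 3↦9, 4↦9, 5↦9, 6↦3, 7↦7, 8↦4, 9↦10, 10↦8]  zeros at y ∈ {1}
  x = 6: [0↦8, 1↦4, 2↦7, 3↦0, 4↦10, 5↦9, 6↦2, 7↦5, 8↦1, 9↦6, 10↦3]  zeros at y ∈ {3}
  x = 7: [0↦5, 1↦2, 2↦6, 3↦0, 4↦0, 5↦0, 6↦5, 7↦9, 8↦6, 9↦1, 10↦10]  zeros at y ∈ {3, 4, 5}
  x = 8: [0↦0, 1↦0, 2↦7, 3↦4, 4↦7, 5↦10, 6↦7, 7↦3, 8↦3, 9↦1, 10↦2]  zeros at y ∈ {0, 1}
  x = 9: [0↦10, 1↦4, 2↦5, 3↦7, 4↦4, 5↦1, 6↦3, 7↦4, 8↦9, 9↦1, 10↦7]  zeros at y ∈ ∅
  x = 10: [0↦8, 1↦9, 2↦6, 3↦4, 4↦8, 5↦1, 6↦10, 7↦7, 8↦8, 9↦7, 10↦9]  zeros at y ∈ ∅
Collecting zeros: affine points = {(0, 0), (2, 7), (2, 9), (3, 0), (5, 1), (6, 3), (7, 3), (7, 4), (7, 5), (8, 0), (8, 1)}.
Total count |C(F_11)_aff| = 11.


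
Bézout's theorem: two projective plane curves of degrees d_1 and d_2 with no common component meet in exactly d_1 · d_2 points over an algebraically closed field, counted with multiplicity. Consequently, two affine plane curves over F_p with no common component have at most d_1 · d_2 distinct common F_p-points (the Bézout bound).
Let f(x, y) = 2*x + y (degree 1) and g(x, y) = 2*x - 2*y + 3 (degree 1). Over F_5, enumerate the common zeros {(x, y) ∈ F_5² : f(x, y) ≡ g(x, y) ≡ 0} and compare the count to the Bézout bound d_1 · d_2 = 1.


Common zeros: {(2, 1)}; count = 1; Bézout bound = 1.

deg(f) = 1, deg(g) = 1, so Bézout bound = 1.
Scan x ∈ F_5. For each x, list the y ∈ F_5 with f(x, y) ≡ 0 and those with g(x, y) ≡ 0 (mod 5); the common zeros in that column are the intersection.
  x = 0: f ≡ 0 at y ∈ {0}; g ≡ 0 at y ∈ {4}; common: ∅.
  x = 1: f ≡ 0 at y ∈ {3}; g ≡ 0 at y ∈ {0}; common: ∅.
  x = 2: f ≡ 0 at y ∈ {1}; g ≡ 0 at y ∈ {1}; common: {1}.
  x = 3: f ≡ 0 at y ∈ {4}; g ≡ 0 at y ∈ {2}; common: ∅.
  x = 4: f ≡ 0 at y ∈ {2}; g ≡ 0 at y ∈ {3}; common: ∅.
Collecting: common zeros = {(2, 1)}, so the count is 1.
Comparison with the Bézout bound: 1 ≤ 1 = deg(f)·deg(g), as expected for curves with no common component (the bound is attained).


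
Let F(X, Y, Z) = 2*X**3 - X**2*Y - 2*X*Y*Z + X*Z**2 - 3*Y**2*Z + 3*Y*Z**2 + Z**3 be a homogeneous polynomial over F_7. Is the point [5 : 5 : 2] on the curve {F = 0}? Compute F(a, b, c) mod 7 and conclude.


F(5,5,2) ≡ 5 (mod 7); P is NOT on the curve.

Evaluate F(5, 5, 2) term-by-term (mod 7).
  2*X**3 ↦ 2·125·1·1 = 250
  -X**2*Y ↦ -1·25·5·1 = -125
  -2*X*Y*Z ↦ -2·5·5·2 = -100
  X*Z**2 ↦ 1·5·1·4 = 20
  -3*Y**2*Z ↦ -3·1·25·2 = -150
  3*Y*Z**2 ↦ 3·1·5·4 = 60
  Z**3 ↦ 1·1·1·8 = 8
Sum: F(5, 5, 2) = (250) + (-125) + (-100) + (20) + (-150) + (60) + (8) = -37.
Reducing mod 7: -37 ≡ 5 (mod 7).
Since F(a, b, c) ≡ 5 ≠ 0 (mod 7), P does NOT lie on the curve.


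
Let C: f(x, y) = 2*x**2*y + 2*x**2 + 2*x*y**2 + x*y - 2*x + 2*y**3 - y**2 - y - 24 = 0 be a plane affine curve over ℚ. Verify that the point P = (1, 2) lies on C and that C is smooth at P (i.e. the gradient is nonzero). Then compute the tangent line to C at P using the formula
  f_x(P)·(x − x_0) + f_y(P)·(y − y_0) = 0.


Tangent line at P: 20*x + 30*y - 80 = 0.

Step 1: f(1, 2) = 0, so P lies on C.
Step 2: partial derivatives
  f_x(x, y) = 4*x*y + 4*x + 2*y**2 + y - 2, f_y(x, y) = 2*x**2 + 4*x*y + x + 6*y**2 - 2*y - 1.
  f_x(P) = 20, f_y(P) = 30 (gradient nonzero, so P is smooth).
Step 3: tangent line at P: 20·(x − 1) + 30·(y − 2) = 0.
Expanding: 20*x + 30*y - 80 = 0.


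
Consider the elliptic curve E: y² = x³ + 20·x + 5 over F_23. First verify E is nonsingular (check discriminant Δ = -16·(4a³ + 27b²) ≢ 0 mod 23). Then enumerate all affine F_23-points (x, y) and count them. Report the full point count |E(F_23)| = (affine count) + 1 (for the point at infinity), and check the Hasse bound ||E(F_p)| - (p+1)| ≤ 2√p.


Affine points = {(1, 7), (1, 16), (3, 0), (5, 0), (10, 3), (10, 20), (12, 8), (12, 15), (13, 1), (13, 22), (14, 4), (14, 19), (15, 0), (21, 7), (21, 16)}; affine count = 15; |E(F_23)| = 16.

Discriminant check: Δ ∝ 4a³ + 27b² = 4·20³ + 27·5² = 4·8000 + 27·25 ≡ 15 (mod 23). Nonzero ⇒ E is nonsingular.
For each x ∈ F_23, compute rhs = x³ + 20·x + 5 mod 23, then count y ∈ F_23 with y² ≡ rhs.
  x = 0: rhs = 5, matching y values: none (0 points).
  x = 1: rhs = 3, matching y values: 7, 16 (2 points).
  x = 2: rhs = 7, matching y values: none (0 points).
  x = 3: rhs = 0, matching y values: 0 (1 points).
  x = 4: rhs = 11, matching y values: none (0 points).
  x = 5: rhs = 0, matching y values: 0 (1 points).
  x = 6: rhs = 19, matching y values: none (0 points).
  x = 7: rhs = 5, matching y values: none (0 points).
  x = 8: rhs = 10, matching y values: none (0 points).
  x = 9: rhs = 17, matching y values: none (0 points).
  x = 10: rhs = 9, matching y values: 3, 20 (2 points).
  x = 11: rhs = 15, matching y values: none (0 points).
  x = 12: rhs = 18, matching y values: 8, 15 (2 points).
  x = 13: rhs = 1, matching y values: 1, 22 (2 points).
  x = 14: rhs = 16, matching y values: 4, 19 (2 points).
  x = 15: rhs = 0, matching y values: 0 (1 points).
  x = 16: rhs = 5, matching y values: none (0 points).
  x = 17: rhs = 14, matching y values: none (0 points).
  x = 18: rhs = 10, matching y values: none (0 points).
  x = 19: rhs = 22, matching y values: none (0 points).
  x = 20: rhs = 10, matching y values: none (0 points).
  x = 21: rhs = 3, matching y values: 7, 16 (2 points).
  x = 22: rhs = 7, matching y values: none (0 points).
Total affine count: 15.
Full point count |E(F_23)| = 15 + 1 = 16.
Hasse bound: |16 − (23+1)| = |-8| = 8 ≤ 2√23 ≈ 9.5917 ✓.


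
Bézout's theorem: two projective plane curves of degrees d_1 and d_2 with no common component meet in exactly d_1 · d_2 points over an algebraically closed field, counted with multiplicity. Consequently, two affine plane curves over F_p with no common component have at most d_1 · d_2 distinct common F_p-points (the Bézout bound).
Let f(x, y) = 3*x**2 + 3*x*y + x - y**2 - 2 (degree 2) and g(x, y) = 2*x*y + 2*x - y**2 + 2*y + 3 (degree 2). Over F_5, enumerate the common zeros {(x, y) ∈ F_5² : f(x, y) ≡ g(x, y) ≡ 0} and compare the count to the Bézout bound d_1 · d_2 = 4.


Common zeros: {(2, 2), (2, 4)}; count = 2; Bézout bound = 4.

deg(f) = 2, deg(g) = 2, so Bézout bound = 4.
Scan x ∈ F_5. For each x, list the y ∈ F_5 with f(x, y) ≡ 0 and those with g(x, y) ≡ 0 (mod 5); the common zeros in that column are the intersection.
  x = 0: f ≡ 0 at y ∈ ∅; g ≡ 0 at y ∈ {3, 4}; common: ∅.
  x = 1: f ≡ 0 at y ∈ ∅; g ≡ 0 at y ∈ {0, 4}; common: ∅.
  x = 2: f ≡ 0 at y ∈ {2, 4}; g ≡ 0 at y ∈ {2, 4}; common: {2, 4}.
  x = 3: f ≡ 0 at y ∈ ∅; g ≡ 0 at y ∈ {4}; common: ∅.
  x = 4: f ≡ 0 at y ∈ {0, 2}; g ≡ 0 at y ∈ {1, 4}; common: ∅.
Collecting: common zeros = {(2, 2), (2, 4)}, so the count is 2.
Comparison with the Bézout bound: 2 ≤ 4 = deg(f)·deg(g), as expected for curves with no common component (the affine F_5-count falls short of the bound because intersections may lie at infinity, over extension fields, or carry multiplicity).


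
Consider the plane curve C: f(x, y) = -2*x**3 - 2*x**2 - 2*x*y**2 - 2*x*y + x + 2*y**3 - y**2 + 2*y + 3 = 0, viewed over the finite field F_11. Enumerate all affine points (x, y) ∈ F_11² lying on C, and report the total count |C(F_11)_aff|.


Affine F_11-points: {(0, 8), (1, 0), (1, 7), (3, 0), (3, 4), (3, 5), (4, 3), (5, 10), (6, 0), (7, 3), (8, 2), (8, 5), (8, 7), (9, 4), (10, 3), (10, 5), (10, 8)}; count = 17.

For each of the 121 pairs (x, y) ∈ F_11², evaluate f(x, y) mod 11. Record the zeros.
  x = 0: [0↦3, 1↦6, 2↦8, 3↦10, 4↦2, 5↦7, 6↦4, 7↦5, 8↦0, 9↦1, 10↦9]  zeros at y ∈ {8}
  x = 1: [0↦0, 1↦10, 2↦4, 3↦5, 4↦3, 5↦10, 6↦5, 7↦0, 8↦7, 9↦5, 10↦6]  zeros at y ∈ {0, 7}
  x = 2: [0↦3, 1↦9, 2↦6, 3↦6, 4↦10, 5↦8, 6↦1, 7↦1, 8↦9, 9↦4, 10↦9]  zeros at y ∈ ∅
  x = 3: [0↦0, 1↦2, 2↦2, 3↦1, 4↦0, 5↦0, 6↦2, 7↦7, 8↦5, 9↦8, 10↦6]  zeros at y ∈ {0, 4, 5}
  x = 4: [0↦1, 1↦10, 2↦2, 3↦0, 4↦5, 5↦7, 6↦7, 7↦6, 8↦5, 9↦5, 10↦7]  zeros at y ∈ {3}
  x = 5: [0↦5, 1↦10, 2↦5, 3↦2, 4↦2, 5↦6, 6↦4, 7↦8, 8↦8, 9↦5, 10↦0]  zeros at y ∈ {10}
  x = 6: [0↦0, 1↦1, 2↦10, 3↦6, 4↦1, 5↦7, 6↦3, 7↦1, 8↦2, 9↦7, 10↦6]  zeros at y ∈ {0}
  x = 7: [0↦7, 1↦4, 2↦5, 3↦0, 4↦1, 5↦9, 6↦3, 7↦6, 8↦8, 9↦10, 10↦2]  zeros at y ∈ {3}
  x = 8: [0↦3, 1↦7, 2↦0, 3↦5, 4↦1, 5↦0, 6↦3, 7↦0, 8↦3, 9↦2, 10↦9]  zeros at y ∈ {2, 5, 7}
  x = 9: [0↦9, 1↦9, 2↦5, 3↦9, 4↦0, 5↦1, 6↦2, 7↦4, 8↦8, 9↦4, 10↦4]  zeros at y ∈ {4}
  x = 10: [0↦2, 1↦9, 2↦8, 3↦0, 4↦8, 5↦0, 6↦10, 7↦6, 8↦0, 9↦4, 10↦8]  zeros at y ∈ {3, 5, 8}
Collecting zeros: affine points = {(0, 8), (1, 0), (1, 7), (3, 0), (3, 4), (3, 5), (4, 3), (5, 10), (6, 0), (7, 3), (8, 2), (8, 5), (8, 7), (9, 4), (10, 3), (10, 5), (10, 8)}.
Total count |C(F_11)_aff| = 17.


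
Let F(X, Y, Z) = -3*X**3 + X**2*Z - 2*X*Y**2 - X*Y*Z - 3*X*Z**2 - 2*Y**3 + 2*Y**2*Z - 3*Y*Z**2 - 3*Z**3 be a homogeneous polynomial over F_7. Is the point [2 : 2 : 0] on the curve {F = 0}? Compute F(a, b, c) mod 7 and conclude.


F(2,2,0) ≡ 0 (mod 7); P is on the curve.

Evaluate F(2, 2, 0) term-by-term (mod 7).
  -3*X**3 ↦ -3·8·1·1 = -24
  X**2*Z ↦ 1·4·1·0 = 0
  -2*X*Y**2 ↦ -2·2·4·1 = -16
  -X*Y*Z ↦ -1·2·2·0 = 0
  -3*X*Z**2 ↦ -3·2·1·0 = 0
  -2*Y**3 ↦ -2·1·8·1 = -16
  2*Y**2*Z ↦ 2·1·4·0 = 0
  -3*Y*Z**2 ↦ -3·1·2·0 = 0
  -3*Z**3 ↦ -3·1·1·0 = 0
Sum: F(2, 2, 0) = (-24) + (0) + (-16) + (0) + (0) + (-16) + (0) + (0) + (0) = -56.
Reducing mod 7: -56 ≡ 0 (mod 7).
Since F(a, b, c) ≡ 0 (mod 7), P lies on the curve.


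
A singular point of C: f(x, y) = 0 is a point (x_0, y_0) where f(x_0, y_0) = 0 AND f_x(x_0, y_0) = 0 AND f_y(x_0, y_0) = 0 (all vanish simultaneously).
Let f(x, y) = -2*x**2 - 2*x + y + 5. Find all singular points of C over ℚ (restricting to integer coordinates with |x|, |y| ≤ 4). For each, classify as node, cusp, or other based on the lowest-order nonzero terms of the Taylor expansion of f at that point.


No singular points in the scanned grid; C is smooth there.

Compute partial derivatives:
  f_x = -4*x - 2.
  f_y = 1.
f_y = 1 is a nonzero constant, so f_y never vanishes: no point (x, y) can satisfy f = f_x = f_y = 0. In particular no (x, y) ∈ {−4, ..., 4}² is singular; the curve is smooth.


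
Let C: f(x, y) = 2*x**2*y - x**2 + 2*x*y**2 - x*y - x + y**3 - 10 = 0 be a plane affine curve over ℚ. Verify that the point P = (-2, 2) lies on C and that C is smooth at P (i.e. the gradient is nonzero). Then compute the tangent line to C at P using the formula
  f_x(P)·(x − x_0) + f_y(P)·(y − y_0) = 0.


Tangent line at P: -7*x + 6*y - 26 = 0.

Step 1: f(-2, 2) = 0, so P lies on C.
Step 2: partial derivatives
  f_x(x, y) = 4*x*y - 2*x + 2*y**2 - y - 1, f_y(x, y) = 2*x**2 + 4*x*y - x + 3*y**2.
  f_x(P) = -7, f_y(P) = 6 (gradient nonzero, so P is smooth).
Step 3: tangent line at P: -7·(x − -2) + 6·(y − 2) = 0.
Expanding: -7*x + 6*y - 26 = 0.


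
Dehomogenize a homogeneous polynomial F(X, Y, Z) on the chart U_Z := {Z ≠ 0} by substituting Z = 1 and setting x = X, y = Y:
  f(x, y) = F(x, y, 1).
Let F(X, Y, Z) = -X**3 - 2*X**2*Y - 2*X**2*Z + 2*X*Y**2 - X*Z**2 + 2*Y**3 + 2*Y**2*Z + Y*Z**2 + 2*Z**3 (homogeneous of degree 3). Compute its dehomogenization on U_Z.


f(x, y) = -x**3 - 2*x**2*y - 2*x**2 + 2*x*y**2 - x + 2*y**3 + 2*y**2 + y + 2

On U_Z we set Z = 1. Each monomial c·X^i·Y^j·Z^k in F becomes c·x^i·y^j·1^k = c·x^i·y^j.
Substituting Z = 1: F(X, Y, 1) = -x**3 - 2*x**2*y - 2*x**2 + 2*x*y**2 - x + 2*y**3 + 2*y**2 + y + 2.
Note: deg(f) ≤ deg(F) = 3; strict inequality happens when F is divisible by Z (lost terms).


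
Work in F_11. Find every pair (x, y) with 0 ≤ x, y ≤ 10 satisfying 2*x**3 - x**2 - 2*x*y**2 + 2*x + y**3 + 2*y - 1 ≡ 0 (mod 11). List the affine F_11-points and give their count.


Affine F_11-points: {(0, 2), (2, 2), (2, 6), (2, 7), (4, 2), (6, 0), (6, 5), (6, 7), (7, 6), (8, 6), (9, 3), (9, 7), (9, 8)}; count = 13.

For each of the 121 pairs (x, y) ∈ F_11², evaluate f(x, y) mod 11. Record the zeros.
  x = 0: [0↦10, 1↦2, 2↦0, 3↦10, 4↦5, 5↦2, 6↦7, 7↦4, 8↦10, 9↦9, 10↦7]  zeros at y ∈ {2}
  x = 1: [0↦2, 1↦3, 2↦6, 3↦6, 4↦9, 5↦10, 6↦4, 7↦8, 8↦6, 9↦4, 10↦8]  zeros at y ∈ ∅
  x = 2: [0↦4, 1↦3, 2↦0, 3↦1, 4↦1, 5↦6, 6↦0, 7↦0, 8↦1, 9↦9, 10↦8]  zeros at y ∈ {2, 6, 7}
  x = 3: [0↦6, 1↦3, 2↦5, 3↦7, 4↦4, 5↦2, 6↦7, 7↦3, 8↦7, 9↦3, 10↦8]  zeros at y ∈ ∅
  x = 4: [0↦9, 1↦4, 2↦0, 3↦3, 4↦8, 5↦10, 6↦4, 7↦7, 8↦3, 9↦9, 10↦9]  zeros at y ∈ {2}
  x = 5: [0↦3, 1↦7, 2↦8, 3↦1, 4↦3, 5↦9, 6↦3, 7↦2, 8↦1, 9↦6, 10↦1]  zeros at y ∈ ∅
  x = 6: [0↦0, 1↦2, 2↦8, 3↦2, 4↦1, 5↦0, 6↦5, 7↦0, 8↦2, 9↦6, 10↦7]  zeros at y ∈ {0, 5, 7}
  x = 7: [0↦1, 1↦1, 2↦1, 3↦7, 4↦3, 5↦6, 6↦0, 7↦2, 8↦7, 9↦10, 10↦6]  zeros at y ∈ {6}
  x = 8: [0↦7, 1↦5, 2↦10, 3↦6, 4↦10, 5↦6, 6↦0, 7↦9, 8↦6, 9↦8, 10↦10]  zeros at y ∈ {6}
  x = 9: [0↦8, 1↦4, 2↦3, 3↦0, 4↦1, 5↦1, 6↦6, 7↦0, 8↦0, 9↦1, 10↦9]  zeros at y ∈ {3, 7, 8}
  x = 10: [0↦5, 1↦10, 2↦3, 3↦1, 4↦10, 5↦3, 6↦8, 7↦9, 8↦1, 9↦1, 10↦4]  zeros at y ∈ ∅
Collecting zeros: affine points = {(0, 2), (2, 2), (2, 6), (2, 7), (4, 2), (6, 0), (6, 5), (6, 7), (7, 6), (8, 6), (9, 3), (9, 7), (9, 8)}.
Total count |C(F_11)_aff| = 13.


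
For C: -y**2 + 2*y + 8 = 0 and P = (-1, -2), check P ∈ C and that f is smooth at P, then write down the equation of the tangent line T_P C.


Tangent line at P: 6*y + 12 = 0.

Step 1: f(-1, -2) = 0, so P lies on C.
Step 2: partial derivatives
  f_x(x, y) = 0, f_y(x, y) = 2 - 2*y.
  f_x(P) = 0, f_y(P) = 6 (gradient nonzero, so P is smooth).
Step 3: tangent line at P: 0·(x − -1) + 6·(y − -2) = 0.
Expanding: 6*y + 12 = 0.


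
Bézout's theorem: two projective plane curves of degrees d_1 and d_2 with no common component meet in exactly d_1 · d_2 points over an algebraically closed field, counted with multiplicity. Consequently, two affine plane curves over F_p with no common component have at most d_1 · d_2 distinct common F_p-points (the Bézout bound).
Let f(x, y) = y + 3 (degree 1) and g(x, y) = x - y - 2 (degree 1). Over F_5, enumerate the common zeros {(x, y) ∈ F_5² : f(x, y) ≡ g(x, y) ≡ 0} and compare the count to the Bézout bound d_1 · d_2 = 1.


Common zeros: {(4, 2)}; count = 1; Bézout bound = 1.

deg(f) = 1, deg(g) = 1, so Bézout bound = 1.
Scan x ∈ F_5. For each x, list the y ∈ F_5 with f(x, y) ≡ 0 and those with g(x, y) ≡ 0 (mod 5); the common zeros in that column are the intersection.
  x = 0: f ≡ 0 at y ∈ {2}; g ≡ 0 at y ∈ {3}; common: ∅.
  x = 1: f ≡ 0 at y ∈ {2}; g ≡ 0 at y ∈ {4}; common: ∅.
  x = 2: f ≡ 0 at y ∈ {2}; g ≡ 0 at y ∈ {0}; common: ∅.
  x = 3: f ≡ 0 at y ∈ {2}; g ≡ 0 at y ∈ {1}; common: ∅.
  x = 4: f ≡ 0 at y ∈ {2}; g ≡ 0 at y ∈ {2}; common: {2}.
Collecting: common zeros = {(4, 2)}, so the count is 1.
Comparison with the Bézout bound: 1 ≤ 1 = deg(f)·deg(g), as expected for curves with no common component (the bound is attained).


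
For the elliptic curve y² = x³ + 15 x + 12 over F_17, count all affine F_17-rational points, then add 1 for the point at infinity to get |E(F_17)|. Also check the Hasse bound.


Affine points = {(2, 4), (2, 13), (3, 4), (3, 13), (4, 0), (5, 5), (5, 12), (7, 1), (7, 16), (8, 7), (8, 10), (9, 3), (9, 14), (12, 4), (12, 13), (14, 5), (14, 12), (15, 5), (15, 12), (16, 8), (16, 9)}; affine count = 21; |E(F_17)| = 22.

Discriminant check: Δ ∝ 4a³ + 27b² = 4·15³ + 27·12² = 4·3375 + 27·144 ≡ 14 (mod 17). Nonzero ⇒ E is nonsingular.
For each x ∈ F_17, compute rhs = x³ + 15·x + 12 mod 17, then count y ∈ F_17 with y² ≡ rhs.
  x = 0: rhs = 12, matching y values: none (0 points).
  x = 1: rhs = 11, matching y values: none (0 points).
  x = 2: rhs = 16, matching y values: 4, 13 (2 points).
  x = 3: rhs = 16, matching y values: 4, 13 (2 points).
  x = 4: rhs = 0, matching y values: 0 (1 points).
  x = 5: rhs = 8, matching y values: 5, 12 (2 points).
  x = 6: rhs = 12, matching y values: none (0 points).
  x = 7: rhs = 1, matching y values: 1, 16 (2 points).
  x = 8: rhs = 15, matching y values: 7, 10 (2 points).
  x = 9: rhs = 9, matching y values: 3, 14 (2 points).
  x = 10: rhs = 6, matching y values: none (0 points).
  x = 11: rhs = 12, matching y values: none (0 points).
  x = 12: rhs = 16, matching y values: 4, 13 (2 points).
  x = 13: rhs = 7, matching y values: none (0 points).
  x = 14: rhs = 8, matching y values: 5, 12 (2 points).
  x = 15: rhs = 8, matching y values: 5, 12 (2 points).
  x = 16: rhs = 13, matching y values: 8, 9 (2 points).
Total affine count: 21.
Full point count |E(F_17)| = 21 + 1 = 22.
Hasse bound: |22 − (17+1)| = |4| = 4 ≤ 2√17 ≈ 8.2462 ✓.


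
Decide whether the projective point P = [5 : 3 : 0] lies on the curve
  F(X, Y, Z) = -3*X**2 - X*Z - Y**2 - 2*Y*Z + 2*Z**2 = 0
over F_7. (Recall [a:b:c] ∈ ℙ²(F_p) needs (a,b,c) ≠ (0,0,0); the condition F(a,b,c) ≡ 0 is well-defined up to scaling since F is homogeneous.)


F(5,3,0) ≡ 0 (mod 7); P is on the curve.

Evaluate F(5, 3, 0) term-by-term (mod 7).
  -3*X**2 ↦ -3·25·1·1 = -75
  -X*Z ↦ -1·5·1·0 = 0
  -Y**2 ↦ -1·1·9·1 = -9
  -2*Y*Z ↦ -2·1·3·0 = 0
  2*Z**2 ↦ 2·1·1·0 = 0
Sum: F(5, 3, 0) = (-75) + (0) + (-9) + (0) + (0) = -84.
Reducing mod 7: -84 ≡ 0 (mod 7).
Since F(a, b, c) ≡ 0 (mod 7), P lies on the curve.


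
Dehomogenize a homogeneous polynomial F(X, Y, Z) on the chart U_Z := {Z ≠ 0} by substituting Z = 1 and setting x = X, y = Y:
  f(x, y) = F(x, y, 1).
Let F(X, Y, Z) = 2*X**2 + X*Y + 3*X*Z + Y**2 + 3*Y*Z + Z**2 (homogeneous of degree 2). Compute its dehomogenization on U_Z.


f(x, y) = 2*x**2 + x*y + 3*x + y**2 + 3*y + 1

On U_Z we set Z = 1. Each monomial c·X^i·Y^j·Z^k in F becomes c·x^i·y^j·1^k = c·x^i·y^j.
Substituting Z = 1: F(X, Y, 1) = 2*x**2 + x*y + 3*x + y**2 + 3*y + 1.
Note: deg(f) ≤ deg(F) = 2; strict inequality happens when F is divisible by Z (lost terms).
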